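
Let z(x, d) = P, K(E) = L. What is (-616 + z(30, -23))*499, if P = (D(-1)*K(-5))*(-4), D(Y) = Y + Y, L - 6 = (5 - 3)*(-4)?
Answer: -315368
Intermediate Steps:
L = -2 (L = 6 + (5 - 3)*(-4) = 6 + 2*(-4) = 6 - 8 = -2)
K(E) = -2
D(Y) = 2*Y
P = -16 (P = ((2*(-1))*(-2))*(-4) = -2*(-2)*(-4) = 4*(-4) = -16)
z(x, d) = -16
(-616 + z(30, -23))*499 = (-616 - 16)*499 = -632*499 = -315368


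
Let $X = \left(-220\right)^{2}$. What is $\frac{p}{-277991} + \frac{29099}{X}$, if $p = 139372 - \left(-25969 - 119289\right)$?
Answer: $- \frac{5686831891}{13454764400} \approx -0.42266$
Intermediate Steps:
$p = 284630$ ($p = 139372 - \left(-25969 - 119289\right) = 139372 - -145258 = 139372 + 145258 = 284630$)
$X = 48400$
$\frac{p}{-277991} + \frac{29099}{X} = \frac{284630}{-277991} + \frac{29099}{48400} = 284630 \left(- \frac{1}{277991}\right) + 29099 \cdot \frac{1}{48400} = - \frac{284630}{277991} + \frac{29099}{48400} = - \frac{5686831891}{13454764400}$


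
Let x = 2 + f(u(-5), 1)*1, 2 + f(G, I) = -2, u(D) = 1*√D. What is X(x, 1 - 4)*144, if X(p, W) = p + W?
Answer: -720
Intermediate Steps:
u(D) = √D
f(G, I) = -4 (f(G, I) = -2 - 2 = -4)
x = -2 (x = 2 - 4*1 = 2 - 4 = -2)
X(p, W) = W + p
X(x, 1 - 4)*144 = ((1 - 4) - 2)*144 = (-3 - 2)*144 = -5*144 = -720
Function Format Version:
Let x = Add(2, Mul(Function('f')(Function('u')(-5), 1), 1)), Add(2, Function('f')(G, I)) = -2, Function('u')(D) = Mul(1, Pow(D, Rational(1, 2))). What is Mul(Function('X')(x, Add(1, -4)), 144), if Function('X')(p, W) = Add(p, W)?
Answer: -720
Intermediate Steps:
Function('u')(D) = Pow(D, Rational(1, 2))
Function('f')(G, I) = -4 (Function('f')(G, I) = Add(-2, -2) = -4)
x = -2 (x = Add(2, Mul(-4, 1)) = Add(2, -4) = -2)
Function('X')(p, W) = Add(W, p)
Mul(Function('X')(x, Add(1, -4)), 144) = Mul(Add(Add(1, -4), -2), 144) = Mul(Add(-3, -2), 144) = Mul(-5, 144) = -720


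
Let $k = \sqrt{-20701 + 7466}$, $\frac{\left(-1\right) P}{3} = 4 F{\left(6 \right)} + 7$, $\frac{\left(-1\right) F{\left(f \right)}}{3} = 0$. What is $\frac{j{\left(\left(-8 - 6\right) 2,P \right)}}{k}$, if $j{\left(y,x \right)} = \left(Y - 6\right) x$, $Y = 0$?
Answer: $- \frac{126 i \sqrt{13235}}{13235} \approx - 1.0952 i$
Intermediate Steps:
$F{\left(f \right)} = 0$ ($F{\left(f \right)} = \left(-3\right) 0 = 0$)
$P = -21$ ($P = - 3 \left(4 \cdot 0 + 7\right) = - 3 \left(0 + 7\right) = \left(-3\right) 7 = -21$)
$j{\left(y,x \right)} = - 6 x$ ($j{\left(y,x \right)} = \left(0 - 6\right) x = - 6 x$)
$k = i \sqrt{13235}$ ($k = \sqrt{-13235} = i \sqrt{13235} \approx 115.04 i$)
$\frac{j{\left(\left(-8 - 6\right) 2,P \right)}}{k} = \frac{\left(-6\right) \left(-21\right)}{i \sqrt{13235}} = 126 \left(- \frac{i \sqrt{13235}}{13235}\right) = - \frac{126 i \sqrt{13235}}{13235}$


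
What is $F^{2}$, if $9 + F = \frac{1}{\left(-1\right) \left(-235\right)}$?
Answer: $\frac{4468996}{55225} \approx 80.923$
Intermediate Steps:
$F = - \frac{2114}{235}$ ($F = -9 + \frac{1}{\left(-1\right) \left(-235\right)} = -9 + \frac{1}{235} = - \frac{2114}{235} \approx -8.9957$)
$F^{2} = \left(- \frac{2114}{235}\right)^{2} = \frac{4468996}{55225}$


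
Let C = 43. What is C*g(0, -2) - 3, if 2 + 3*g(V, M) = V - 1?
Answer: -46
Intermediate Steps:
g(V, M) = -1 + V/3 (g(V, M) = -⅔ + (V - 1)/3 = -⅔ + (-1 + V)/3 = -⅔ + (-⅓ + V/3) = -1 + V/3)
C*g(0, -2) - 3 = 43*(-1 + (⅓)*0) - 3 = 43*(-1 + 0) - 3 = 43*(-1) - 3 = -43 - 3 = -46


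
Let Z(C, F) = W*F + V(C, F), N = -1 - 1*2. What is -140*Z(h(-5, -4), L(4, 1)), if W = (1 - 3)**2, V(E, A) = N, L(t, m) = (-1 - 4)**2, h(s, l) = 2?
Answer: -13580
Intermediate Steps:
N = -3 (N = -1 - 2 = -3)
L(t, m) = 25 (L(t, m) = (-5)**2 = 25)
V(E, A) = -3
W = 4 (W = (-2)**2 = 4)
Z(C, F) = -3 + 4*F (Z(C, F) = 4*F - 3 = -3 + 4*F)
-140*Z(h(-5, -4), L(4, 1)) = -140*(-3 + 4*25) = -140*(-3 + 100) = -140*97 = -13580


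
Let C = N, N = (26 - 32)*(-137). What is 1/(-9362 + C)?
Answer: -1/8540 ≈ -0.00011710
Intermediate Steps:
N = 822 (N = -6*(-137) = 822)
C = 822
1/(-9362 + C) = 1/(-9362 + 822) = 1/(-8540) = -1/8540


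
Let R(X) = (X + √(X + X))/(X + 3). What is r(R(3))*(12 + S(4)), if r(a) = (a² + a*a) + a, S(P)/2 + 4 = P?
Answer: 16 + 6*√6 ≈ 30.697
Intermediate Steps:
S(P) = -8 + 2*P
R(X) = (X + √2*√X)/(3 + X) (R(X) = (X + √(2*X))/(3 + X) = (X + √2*√X)/(3 + X))
r(a) = a + 2*a² (r(a) = (a² + a²) + a = 2*a² + a = a + 2*a²)
r(R(3))*(12 + S(4)) = (((3 + √2*√3)/(3 + 3))*(1 + 2*((3 + √2*√3)/(3 + 3))))*(12 + (-8 + 2*4)) = (((3 + √6)/6)*(1 + 2*((3 + √6)/6)))*(12 + (-8 + 8)) = (((3 + √6)/6)*(1 + 2*((3 + √6)/6)))*(12 + 0) = ((½ + √6/6)*(1 + 2*(½ + √6/6)))*12 = ((½ + √6/6)*(1 + (1 + √6/3)))*12 = ((½ + √6/6)*(2 + √6/3))*12 = 12*(½ + √6/6)*(2 + √6/3)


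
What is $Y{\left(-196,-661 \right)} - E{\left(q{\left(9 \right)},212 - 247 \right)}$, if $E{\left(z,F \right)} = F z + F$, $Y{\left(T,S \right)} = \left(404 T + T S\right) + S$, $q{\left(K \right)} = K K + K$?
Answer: $52896$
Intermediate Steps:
$q{\left(K \right)} = K + K^{2}$ ($q{\left(K \right)} = K^{2} + K = K + K^{2}$)
$Y{\left(T,S \right)} = S + 404 T + S T$ ($Y{\left(T,S \right)} = \left(404 T + S T\right) + S = S + 404 T + S T$)
$E{\left(z,F \right)} = F + F z$
$Y{\left(-196,-661 \right)} - E{\left(q{\left(9 \right)},212 - 247 \right)} = \left(-661 + 404 \left(-196\right) - -129556\right) - \left(212 - 247\right) \left(1 + 9 \left(1 + 9\right)\right) = \left(-661 - 79184 + 129556\right) - \left(212 - 247\right) \left(1 + 9 \cdot 10\right) = 49711 - - 35 \left(1 + 90\right) = 49711 - \left(-35\right) 91 = 49711 - -3185 = 49711 + 3185 = 52896$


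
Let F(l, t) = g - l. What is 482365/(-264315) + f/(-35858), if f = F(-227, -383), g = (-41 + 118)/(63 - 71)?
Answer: -27766559429/15164491632 ≈ -1.8310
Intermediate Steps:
g = -77/8 (g = 77/(-8) = 77*(-⅛) = -77/8 ≈ -9.6250)
F(l, t) = -77/8 - l
f = 1739/8 (f = -77/8 - 1*(-227) = -77/8 + 227 = 1739/8 ≈ 217.38)
482365/(-264315) + f/(-35858) = 482365/(-264315) + (1739/8)/(-35858) = 482365*(-1/264315) + (1739/8)*(-1/35858) = -96473/52863 - 1739/286864 = -27766559429/15164491632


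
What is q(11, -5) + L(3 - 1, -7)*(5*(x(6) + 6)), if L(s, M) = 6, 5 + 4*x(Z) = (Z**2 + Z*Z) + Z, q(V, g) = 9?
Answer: 1473/2 ≈ 736.50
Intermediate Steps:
x(Z) = -5/4 + Z**2/2 + Z/4 (x(Z) = -5/4 + ((Z**2 + Z*Z) + Z)/4 = -5/4 + ((Z**2 + Z**2) + Z)/4 = -5/4 + (2*Z**2 + Z)/4 = -5/4 + (Z + 2*Z**2)/4 = -5/4 + (Z**2/2 + Z/4) = -5/4 + Z**2/2 + Z/4)
q(11, -5) + L(3 - 1, -7)*(5*(x(6) + 6)) = 9 + 6*(5*((-5/4 + (1/2)*6**2 + (1/4)*6) + 6)) = 9 + 6*(5*((-5/4 + (1/2)*36 + 3/2) + 6)) = 9 + 6*(5*((-5/4 + 18 + 3/2) + 6)) = 9 + 6*(5*(73/4 + 6)) = 9 + 6*(5*(97/4)) = 9 + 6*(485/4) = 9 + 1455/2 = 1473/2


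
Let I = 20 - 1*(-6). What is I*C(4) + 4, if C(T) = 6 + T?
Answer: 264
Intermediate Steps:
I = 26 (I = 20 + 6 = 26)
I*C(4) + 4 = 26*(6 + 4) + 4 = 26*10 + 4 = 260 + 4 = 264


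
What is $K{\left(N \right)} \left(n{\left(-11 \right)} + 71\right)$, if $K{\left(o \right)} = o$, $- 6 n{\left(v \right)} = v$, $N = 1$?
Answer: $\frac{437}{6} \approx 72.833$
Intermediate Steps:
$n{\left(v \right)} = - \frac{v}{6}$
$K{\left(N \right)} \left(n{\left(-11 \right)} + 71\right) = 1 \left(\left(- \frac{1}{6}\right) \left(-11\right) + 71\right) = 1 \left(\frac{11}{6} + 71\right) = 1 \cdot \frac{437}{6} = \frac{437}{6}$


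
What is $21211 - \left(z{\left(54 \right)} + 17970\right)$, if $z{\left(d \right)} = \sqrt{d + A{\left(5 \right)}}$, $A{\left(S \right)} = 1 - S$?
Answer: $3241 - 5 \sqrt{2} \approx 3233.9$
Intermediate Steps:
$z{\left(d \right)} = \sqrt{-4 + d}$ ($z{\left(d \right)} = \sqrt{d + \left(1 - 5\right)} = \sqrt{d - 4} = \sqrt{-4 + d}$)
$21211 - \left(z{\left(54 \right)} + 17970\right) = 21211 - \left(\sqrt{-4 + 54} + 17970\right) = 21211 - \left(\sqrt{50} + 17970\right) = 21211 - \left(5 \sqrt{2} + 17970\right) = 21211 - \left(17970 + 5 \sqrt{2}\right) = 3241 - 5 \sqrt{2}$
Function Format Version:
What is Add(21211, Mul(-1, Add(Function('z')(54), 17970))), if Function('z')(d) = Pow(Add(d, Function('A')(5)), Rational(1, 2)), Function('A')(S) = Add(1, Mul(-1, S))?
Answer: Add(3241, Mul(-5, Pow(2, Rational(1, 2)))) ≈ 3233.9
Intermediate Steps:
Function('z')(d) = Pow(Add(-4, d), Rational(1, 2)) (Function('z')(d) = Pow(Add(d, Add(1, Mul(-1, 5))), Rational(1, 2)) = Pow(Add(d, Add(1, -5)), Rational(1, 2)) = Pow(Add(d, -4), Rational(1, 2)) = Pow(Add(-4, d), Rational(1, 2)))
Add(21211, Mul(-1, Add(Function('z')(54), 17970))) = Add(21211, Mul(-1, Add(Pow(Add(-4, 54), Rational(1, 2)), 17970))) = Add(21211, Mul(-1, Add(Pow(50, Rational(1, 2)), 17970))) = Add(21211, Mul(-1, Add(Mul(5, Pow(2, Rational(1, 2))), 17970))) = Add(21211, Mul(-1, Add(17970, Mul(5, Pow(2, Rational(1, 2)))))) = Add(21211, Add(-17970, Mul(-5, Pow(2, Rational(1, 2))))) = Add(3241, Mul(-5, Pow(2, Rational(1, 2))))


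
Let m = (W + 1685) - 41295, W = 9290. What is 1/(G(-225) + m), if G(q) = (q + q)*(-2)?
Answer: -1/29420 ≈ -3.3990e-5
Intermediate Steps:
G(q) = -4*q (G(q) = (2*q)*(-2) = -4*q)
m = -30320 (m = (9290 + 1685) - 41295 = 10975 - 41295 = -30320)
1/(G(-225) + m) = 1/(-4*(-225) - 30320) = 1/(900 - 30320) = 1/(-29420) = -1/29420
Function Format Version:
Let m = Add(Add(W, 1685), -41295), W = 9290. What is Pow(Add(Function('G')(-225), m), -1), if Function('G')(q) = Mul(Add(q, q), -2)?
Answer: Rational(-1, 29420) ≈ -3.3990e-5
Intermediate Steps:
Function('G')(q) = Mul(-4, q) (Function('G')(q) = Mul(Mul(2, q), -2) = Mul(-4, q))
m = -30320 (m = Add(Add(9290, 1685), -41295) = Add(10975, -41295) = -30320)
Pow(Add(Function('G')(-225), m), -1) = Pow(Add(Mul(-4, -225), -30320), -1) = Pow(Add(900, -30320), -1) = Pow(-29420, -1) = Rational(-1, 29420)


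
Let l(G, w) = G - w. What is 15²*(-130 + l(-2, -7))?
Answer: -28125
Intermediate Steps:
15²*(-130 + l(-2, -7)) = 15²*(-130 + (-2 - 1*(-7))) = 225*(-130 + (-2 + 7)) = 225*(-130 + 5) = 225*(-125) = -28125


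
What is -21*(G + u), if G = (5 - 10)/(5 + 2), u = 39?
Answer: -804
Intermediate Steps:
G = -5/7 ≈ -0.71429
-21*(G + u) = -21*(-5/7 + 39) = -21*268/7 = -804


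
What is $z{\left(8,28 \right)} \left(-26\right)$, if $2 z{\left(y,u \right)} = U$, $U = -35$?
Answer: $455$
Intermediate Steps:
$z{\left(y,u \right)} = - \frac{35}{2}$ ($z{\left(y,u \right)} = \frac{1}{2} \left(-35\right) = - \frac{35}{2}$)
$z{\left(8,28 \right)} \left(-26\right) = \left(- \frac{35}{2}\right) \left(-26\right) = 455$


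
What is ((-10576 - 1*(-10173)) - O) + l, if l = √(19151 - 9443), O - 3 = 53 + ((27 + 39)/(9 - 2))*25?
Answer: -4863/7 + 2*√2427 ≈ -596.19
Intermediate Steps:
O = 2042/7 (O = 3 + (53 + ((27 + 39)/(9 - 2))*25) = 3 + (53 + (66/7)*25) = 3 + (53 + 1650/7) = 3 + 2021/7 = 2042/7 ≈ 291.71)
l = 2*√2427 (l = √9708 = 2*√2427 ≈ 98.529)
((-10576 - 1*(-10173)) - O) + l = ((-10576 - 1*(-10173)) - 1*2042/7) + 2*√2427 = ((-10576 + 10173) - 2042/7) + 2*√2427 = (-403 - 2042/7) + 2*√2427 = -4863/7 + 2*√2427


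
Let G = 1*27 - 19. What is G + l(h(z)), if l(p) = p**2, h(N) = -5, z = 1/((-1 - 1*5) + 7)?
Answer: 33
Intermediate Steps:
z = 1 (z = 1/((-1 - 5) + 7) = 1/(-6 + 7) = 1/1 = 1)
G = 8 (G = 27 - 19 = 8)
G + l(h(z)) = 8 + (-5)**2 = 8 + 25 = 33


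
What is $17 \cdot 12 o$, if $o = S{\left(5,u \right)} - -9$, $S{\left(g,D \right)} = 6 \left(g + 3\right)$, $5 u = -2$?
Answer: $11628$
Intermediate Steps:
$u = - \frac{2}{5}$ ($u = \frac{1}{5} \left(-2\right) = - \frac{2}{5} \approx -0.4$)
$S{\left(g,D \right)} = 18 + 6 g$ ($S{\left(g,D \right)} = 6 \left(3 + g\right) = 18 + 6 g$)
$o = 57$ ($o = \left(18 + 6 \cdot 5\right) - -9 = \left(18 + 30\right) + 9 = 48 + 9 = 57$)
$17 \cdot 12 o = 17 \cdot 12 \cdot 57 = 204 \cdot 57 = 11628$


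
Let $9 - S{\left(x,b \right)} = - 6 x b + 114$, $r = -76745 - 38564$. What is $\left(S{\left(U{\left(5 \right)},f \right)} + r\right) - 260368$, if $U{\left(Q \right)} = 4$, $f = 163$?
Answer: $-371870$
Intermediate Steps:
$r = -115309$
$S{\left(x,b \right)} = -105 + 6 b x$ ($S{\left(x,b \right)} = 9 - \left(- 6 x b + 114\right) = 9 - \left(- 6 b x + 114\right) = 9 - \left(114 - 6 b x\right) = 9 + \left(-114 + 6 b x\right) = -105 + 6 b x$)
$\left(S{\left(U{\left(5 \right)},f \right)} + r\right) - 260368 = \left(\left(-105 + 6 \cdot 163 \cdot 4\right) - 115309\right) - 260368 = \left(\left(-105 + 3912\right) - 115309\right) - 260368 = \left(3807 - 115309\right) - 260368 = -111502 - 260368 = -371870$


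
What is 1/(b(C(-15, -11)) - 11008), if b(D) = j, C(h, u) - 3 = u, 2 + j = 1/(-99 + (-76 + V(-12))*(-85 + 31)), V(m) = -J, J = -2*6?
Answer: -3357/36960569 ≈ -9.0827e-5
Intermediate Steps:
J = -12
V(m) = 12 (V(m) = -1*(-12) = 12)
j = -6713/3357 (j = -2 + 1/(-99 + (-76 + 12)*(-85 + 31)) = -2 + 1/(-99 - 64*(-54)) = -2 + 1/(-99 + 3456) = -2 + 1/3357 = -6713/3357 ≈ -1.9997)
C(h, u) = 3 + u
b(D) = -6713/3357
1/(b(C(-15, -11)) - 11008) = 1/(-6713/3357 - 11008) = 1/(-36960569/3357) = -3357/36960569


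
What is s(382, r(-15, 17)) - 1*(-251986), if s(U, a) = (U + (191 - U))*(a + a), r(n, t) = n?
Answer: 246256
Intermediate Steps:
s(U, a) = 382*a (s(U, a) = 191*(2*a) = 382*a)
s(382, r(-15, 17)) - 1*(-251986) = 382*(-15) - 1*(-251986) = -5730 + 251986 = 246256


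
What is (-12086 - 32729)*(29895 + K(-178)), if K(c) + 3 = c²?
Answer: -2759528440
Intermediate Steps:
K(c) = -3 + c²
(-12086 - 32729)*(29895 + K(-178)) = (-12086 - 32729)*(29895 + (-3 + (-178)²)) = -44815*(29895 + (-3 + 31684)) = -44815*(29895 + 31681) = -44815*61576 = -2759528440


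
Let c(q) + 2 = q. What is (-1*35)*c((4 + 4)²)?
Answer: -2170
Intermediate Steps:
c(q) = -2 + q
(-1*35)*c((4 + 4)²) = (-1*35)*(-2 + (4 + 4)²) = -35*(-2 + 8²) = -35*(-2 + 64) = -35*62 = -2170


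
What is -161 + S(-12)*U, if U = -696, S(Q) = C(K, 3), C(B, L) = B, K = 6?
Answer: -4337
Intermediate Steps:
S(Q) = 6
-161 + S(-12)*U = -161 + 6*(-696) = -161 - 4176 = -4337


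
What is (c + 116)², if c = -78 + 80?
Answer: 13924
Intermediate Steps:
c = 2
(c + 116)² = (2 + 116)² = 118² = 13924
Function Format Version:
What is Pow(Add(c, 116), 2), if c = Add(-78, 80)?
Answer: 13924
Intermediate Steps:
c = 2
Pow(Add(c, 116), 2) = Pow(Add(2, 116), 2) = Pow(118, 2) = 13924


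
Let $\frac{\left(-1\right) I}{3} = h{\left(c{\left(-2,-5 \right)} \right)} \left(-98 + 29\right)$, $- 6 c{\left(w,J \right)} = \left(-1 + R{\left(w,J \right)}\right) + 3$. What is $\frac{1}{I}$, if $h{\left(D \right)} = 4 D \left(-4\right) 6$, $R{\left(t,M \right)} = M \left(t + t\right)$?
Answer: $\frac{1}{72864} \approx 1.3724 \cdot 10^{-5}$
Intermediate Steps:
$R{\left(t,M \right)} = 2 M t$ ($R{\left(t,M \right)} = M 2 t = 2 M t$)
$c{\left(w,J \right)} = - \frac{1}{3} - \frac{J w}{3}$ ($c{\left(w,J \right)} = - \frac{\left(-1 + 2 J w\right) + 3}{6} = - \frac{2 + 2 J w}{6} = - \frac{1}{3} - \frac{J w}{3}$)
$h{\left(D \right)} = - 96 D$ ($h{\left(D \right)} = 4 \left(- 4 D\right) 6 = - 16 D 6 = - 96 D$)
$I = 72864$ ($I = - 3 - 96 \left(- \frac{1}{3} - \left(- \frac{5}{3}\right) \left(-2\right)\right) \left(-98 + 29\right) = - 3 - 96 \left(- \frac{1}{3} - \frac{10}{3}\right) \left(-69\right) = - 3 \left(-96\right) \left(- \frac{11}{3}\right) \left(-69\right) = - 3 \cdot 352 \left(-69\right) = \left(-3\right) \left(-24288\right) = 72864$)
$\frac{1}{I} = \frac{1}{72864}$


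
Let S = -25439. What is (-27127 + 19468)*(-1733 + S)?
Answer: 208110348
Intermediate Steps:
(-27127 + 19468)*(-1733 + S) = (-27127 + 19468)*(-1733 - 25439) = -7659*(-27172) = 208110348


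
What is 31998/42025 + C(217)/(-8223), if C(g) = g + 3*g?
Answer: 226641854/345571575 ≈ 0.65585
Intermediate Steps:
C(g) = 4*g
31998/42025 + C(217)/(-8223) = 31998/42025 + (4*217)/(-8223) = 31998*(1/42025) + 868*(-1/8223) = 31998/42025 - 868/8223 = 226641854/345571575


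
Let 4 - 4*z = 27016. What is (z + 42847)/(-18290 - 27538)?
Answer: -18047/22914 ≈ -0.78760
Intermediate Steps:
z = -6753 (z = 1 - 1/4*27016 = 1 - 6754 = -6753)
(z + 42847)/(-18290 - 27538) = (-6753 + 42847)/(-18290 - 27538) = 36094/(-45828) = 36094*(-1/45828) = -18047/22914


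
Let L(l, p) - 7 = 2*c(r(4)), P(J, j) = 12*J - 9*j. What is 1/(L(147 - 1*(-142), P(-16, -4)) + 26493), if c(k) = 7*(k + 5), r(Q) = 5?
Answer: 1/26640 ≈ 3.7538e-5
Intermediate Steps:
c(k) = 35 + 7*k (c(k) = 7*(5 + k) = 35 + 7*k)
P(J, j) = -9*j + 12*J
L(l, p) = 147 (L(l, p) = 7 + 2*(35 + 7*5) = 7 + 2*(35 + 35) = 7 + 2*70 = 7 + 140 = 147)
1/(L(147 - 1*(-142), P(-16, -4)) + 26493) = 1/(147 + 26493) = 1/26640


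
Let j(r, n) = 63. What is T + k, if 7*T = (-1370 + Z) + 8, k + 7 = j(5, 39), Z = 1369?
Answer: 57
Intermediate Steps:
k = 56 (k = -7 + 63 = 56)
T = 1 (T = ((-1370 + 1369) + 8)/7 = (-1 + 8)/7 = (⅐)*7 = 1)
T + k = 1 + 56 = 57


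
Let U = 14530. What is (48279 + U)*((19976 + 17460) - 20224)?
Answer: 1081068508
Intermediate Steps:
(48279 + U)*((19976 + 17460) - 20224) = (48279 + 14530)*((19976 + 17460) - 20224) = 62809*(37436 - 20224) = 62809*17212 = 1081068508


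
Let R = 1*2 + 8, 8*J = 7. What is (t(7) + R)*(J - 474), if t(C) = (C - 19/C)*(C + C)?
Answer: -132475/4 ≈ -33119.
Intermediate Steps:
J = 7/8 (J = (1/8)*7 = 7/8 ≈ 0.87500)
R = 10 (R = 2 + 8 = 10)
t(C) = 2*C*(C - 19/C) (t(C) = (C - 19/C)*(2*C) = 2*C*(C - 19/C))
(t(7) + R)*(J - 474) = ((-38 + 2*7**2) + 10)*(7/8 - 474) = ((-38 + 2*49) + 10)*(-3785/8) = ((-38 + 98) + 10)*(-3785/8) = (60 + 10)*(-3785/8) = 70*(-3785/8) = -132475/4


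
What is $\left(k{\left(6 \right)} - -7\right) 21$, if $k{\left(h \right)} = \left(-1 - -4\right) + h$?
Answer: $336$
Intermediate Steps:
$k{\left(h \right)} = 3 + h$ ($k{\left(h \right)} = \left(-1 + 4\right) + h = 3 + h$)
$\left(k{\left(6 \right)} - -7\right) 21 = \left(\left(3 + 6\right) - -7\right) 21 = \left(9 + 7\right) 21 = 16 \cdot 21 = 336$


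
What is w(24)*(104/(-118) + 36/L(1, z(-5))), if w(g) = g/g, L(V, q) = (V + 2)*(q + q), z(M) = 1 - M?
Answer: 7/59 ≈ 0.11864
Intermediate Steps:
L(V, q) = 2*q*(2 + V) (L(V, q) = (2 + V)*(2*q) = 2*q*(2 + V))
w(g) = 1
w(24)*(104/(-118) + 36/L(1, z(-5))) = 1*(104/(-118) + 36/((2*(1 - 1*(-5))*(2 + 1)))) = 1*(104*(-1/118) + 36/((2*(1 + 5)*3))) = 1*(-52/59 + 36/((2*6*3))) = 1*(-52/59 + 36/36) = 1*(-52/59 + 36*(1/36)) = 1*(-52/59 + 1) = 1*(7/59) = 7/59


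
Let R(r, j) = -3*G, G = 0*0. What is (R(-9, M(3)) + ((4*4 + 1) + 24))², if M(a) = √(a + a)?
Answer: 1681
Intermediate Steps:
G = 0
M(a) = √2*√a (M(a) = √(2*a) = √2*√a)
R(r, j) = 0 (R(r, j) = -3*0 = 0)
(R(-9, M(3)) + ((4*4 + 1) + 24))² = (0 + ((4*4 + 1) + 24))² = (0 + ((16 + 1) + 24))² = (0 + (17 + 24))² = (0 + 41)² = 41² = 1681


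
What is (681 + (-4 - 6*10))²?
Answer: 380689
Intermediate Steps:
(681 + (-4 - 6*10))² = (681 + (-4 - 60))² = (681 - 64)² = 617² = 380689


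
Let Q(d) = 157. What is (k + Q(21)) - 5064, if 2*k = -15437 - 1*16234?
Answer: -41485/2 ≈ -20743.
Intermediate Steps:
k = -31671/2 (k = (-15437 - 1*16234)/2 = (-15437 - 16234)/2 = (½)*(-31671) = -31671/2 ≈ -15836.)
(k + Q(21)) - 5064 = (-31671/2 + 157) - 5064 = -31357/2 - 5064 = -41485/2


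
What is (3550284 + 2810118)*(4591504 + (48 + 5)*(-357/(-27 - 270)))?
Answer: 963739142097202/33 ≈ 2.9204e+13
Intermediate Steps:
(3550284 + 2810118)*(4591504 + (48 + 5)*(-357/(-27 - 270))) = 6360402*(4591504 + 53*(-357/(-297))) = 6360402*(4591504 + 53*(-357*(-1/297))) = 6360402*(4591504 + 53*(119/99)) = 6360402*(4591504 + 6307/99) = 6360402*(454565203/99) = 963739142097202/33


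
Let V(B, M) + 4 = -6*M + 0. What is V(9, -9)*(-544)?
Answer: -27200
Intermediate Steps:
V(B, M) = -4 - 6*M (V(B, M) = -4 + (-6*M + 0) = -4 - 6*M)
V(9, -9)*(-544) = (-4 - 6*(-9))*(-544) = (-4 + 54)*(-544) = 50*(-544) = -27200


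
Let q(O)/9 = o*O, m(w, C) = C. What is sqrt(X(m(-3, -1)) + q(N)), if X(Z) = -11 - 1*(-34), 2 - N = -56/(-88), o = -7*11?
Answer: I*sqrt(922) ≈ 30.364*I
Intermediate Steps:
o = -77
N = 15/11 (N = 2 - (-56)/(-88) = 2 - (-56)*(-1)/88 = 2 - 1*7/11 = 2 - 7/11 = 15/11 ≈ 1.3636)
q(O) = -693*O (q(O) = 9*(-77*O) = -693*O)
X(Z) = 23 (X(Z) = -11 + 34 = 23)
sqrt(X(m(-3, -1)) + q(N)) = sqrt(23 - 693*15/11) = sqrt(23 - 945) = sqrt(-922) = I*sqrt(922)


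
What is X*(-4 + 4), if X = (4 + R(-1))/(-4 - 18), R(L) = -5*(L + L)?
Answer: 0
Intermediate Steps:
R(L) = -10*L
X = -7/11 (X = (4 - 10*(-1))/(-4 - 18) = (4 + 10)/(-22) = 14*(-1/22) = -7/11 ≈ -0.63636)
X*(-4 + 4) = -7*(-4 + 4)/11 = -7/11*0 = 0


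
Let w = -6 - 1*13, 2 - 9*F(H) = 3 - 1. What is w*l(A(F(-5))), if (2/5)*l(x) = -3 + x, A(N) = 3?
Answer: 0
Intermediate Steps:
F(H) = 0 (F(H) = 2/9 - (3 - 1)/9 = 2/9 - ⅑*2 = 2/9 - 2/9 = 0)
l(x) = -15/2 + 5*x/2 (l(x) = 5*(-3 + x)/2 = -15/2 + 5*x/2)
w = -19 (w = -6 - 13 = -19)
w*l(A(F(-5))) = -19*(-15/2 + (5/2)*3) = -19*(-15/2 + 15/2) = -19*0 = 0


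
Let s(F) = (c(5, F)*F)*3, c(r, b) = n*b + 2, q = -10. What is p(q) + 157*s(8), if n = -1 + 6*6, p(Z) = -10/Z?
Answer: 1062577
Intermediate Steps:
n = 35 (n = -1 + 36 = 35)
c(r, b) = 2 + 35*b (c(r, b) = 35*b + 2 = 2 + 35*b)
s(F) = 3*F*(2 + 35*F) (s(F) = ((2 + 35*F)*F)*3 = (F*(2 + 35*F))*3 = 3*F*(2 + 35*F))
p(q) + 157*s(8) = -10/(-10) + 157*(3*8*(2 + 35*8)) = -10*(-⅒) + 157*(3*8*(2 + 280)) = 1 + 157*(3*8*282) = 1 + 157*6768 = 1 + 1062576 = 1062577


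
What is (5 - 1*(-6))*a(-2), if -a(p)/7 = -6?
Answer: 462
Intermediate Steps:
a(p) = 42 (a(p) = -7*(-6) = 42)
(5 - 1*(-6))*a(-2) = (5 - 1*(-6))*42 = (5 + 6)*42 = 11*42 = 462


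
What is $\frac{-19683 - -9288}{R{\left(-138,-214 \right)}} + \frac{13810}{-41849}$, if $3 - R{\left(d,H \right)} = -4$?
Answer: $- \frac{62159575}{41849} \approx -1485.3$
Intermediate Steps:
$R{\left(d,H \right)} = 7$ ($R{\left(d,H \right)} = 3 - -4 = 3 + 4 = 7$)
$\frac{-19683 - -9288}{R{\left(-138,-214 \right)}} + \frac{13810}{-41849} = \frac{-19683 - -9288}{7} + \frac{13810}{-41849} = \left(-19683 + 9288\right) \frac{1}{7} + 13810 \left(- \frac{1}{41849}\right) = \left(-10395\right) \frac{1}{7} - \frac{13810}{41849} = -1485 - \frac{13810}{41849} = - \frac{62159575}{41849}$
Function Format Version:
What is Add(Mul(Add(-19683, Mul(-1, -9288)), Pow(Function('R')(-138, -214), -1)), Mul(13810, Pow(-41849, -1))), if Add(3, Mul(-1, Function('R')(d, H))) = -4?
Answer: Rational(-62159575, 41849) ≈ -1485.3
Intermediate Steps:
Function('R')(d, H) = 7 (Function('R')(d, H) = Add(3, Mul(-1, -4)) = Add(3, 4) = 7)
Add(Mul(Add(-19683, Mul(-1, -9288)), Pow(Function('R')(-138, -214), -1)), Mul(13810, Pow(-41849, -1))) = Add(Mul(Add(-19683, Mul(-1, -9288)), Pow(7, -1)), Mul(13810, Pow(-41849, -1))) = Add(Mul(Add(-19683, 9288), Rational(1, 7)), Mul(13810, Rational(-1, 41849))) = Add(Mul(-10395, Rational(1, 7)), Rational(-13810, 41849)) = Add(-1485, Rational(-13810, 41849)) = Rational(-62159575, 41849)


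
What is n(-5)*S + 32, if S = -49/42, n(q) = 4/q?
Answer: 494/15 ≈ 32.933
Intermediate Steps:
S = -7/6 (S = -49*1/42 = -7/6 ≈ -1.1667)
n(-5)*S + 32 = (4/(-5))*(-7/6) + 32 = (4*(-⅕))*(-7/6) + 32 = -⅘*(-7/6) + 32 = 14/15 + 32 = 494/15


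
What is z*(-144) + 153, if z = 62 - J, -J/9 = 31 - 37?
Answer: -999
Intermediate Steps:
J = 54 (J = -9*(31 - 37) = -9*(-6) = 54)
z = 8 (z = 62 - 1*54 = 62 - 54 = 8)
z*(-144) + 153 = 8*(-144) + 153 = -1152 + 153 = -999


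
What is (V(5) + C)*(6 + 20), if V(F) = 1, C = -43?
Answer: -1092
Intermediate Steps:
(V(5) + C)*(6 + 20) = (1 - 43)*(6 + 20) = -42*26 = -1092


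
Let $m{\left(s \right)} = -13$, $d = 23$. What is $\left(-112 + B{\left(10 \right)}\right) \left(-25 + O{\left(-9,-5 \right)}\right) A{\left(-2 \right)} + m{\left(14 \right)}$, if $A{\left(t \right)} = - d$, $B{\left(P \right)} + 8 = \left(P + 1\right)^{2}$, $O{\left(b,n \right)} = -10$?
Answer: $792$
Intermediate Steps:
$B{\left(P \right)} = -8 + \left(1 + P\right)^{2}$ ($B{\left(P \right)} = -8 + \left(P + 1\right)^{2} = -8 + \left(1 + P\right)^{2}$)
$A{\left(t \right)} = -23$ ($A{\left(t \right)} = \left(-1\right) 23 = -23$)
$\left(-112 + B{\left(10 \right)}\right) \left(-25 + O{\left(-9,-5 \right)}\right) A{\left(-2 \right)} + m{\left(14 \right)} = \left(-112 - \left(8 - \left(1 + 10\right)^{2}\right)\right) \left(-25 - 10\right) \left(-23\right) - 13 = \left(-112 - \left(8 - 11^{2}\right)\right) \left(-35\right) \left(-23\right) - 13 = \left(-112 + \left(-8 + 121\right)\right) \left(-35\right) \left(-23\right) - 13 = \left(-112 + 113\right) \left(-35\right) \left(-23\right) - 13 = 1 \left(-35\right) \left(-23\right) - 13 = \left(-35\right) \left(-23\right) - 13 = 805 - 13 = 792$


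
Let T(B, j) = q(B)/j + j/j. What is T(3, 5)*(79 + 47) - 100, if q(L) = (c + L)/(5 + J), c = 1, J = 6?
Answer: 1934/55 ≈ 35.164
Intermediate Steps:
q(L) = 1/11 + L/11 (q(L) = (1 + L)/(5 + 6) = (1 + L)/11 = (1 + L)*(1/11) = 1/11 + L/11)
T(B, j) = 1 + (1/11 + B/11)/j (T(B, j) = (1/11 + B/11)/j + j/j = (1/11 + B/11)/j + 1 = 1 + (1/11 + B/11)/j)
T(3, 5)*(79 + 47) - 100 = ((1/11)*(1 + 3 + 11*5)/5)*(79 + 47) - 100 = ((1/11)*(1/5)*(1 + 3 + 55))*126 - 100 = ((1/11)*(1/5)*59)*126 - 100 = (59/55)*126 - 100 = 7434/55 - 100 = 1934/55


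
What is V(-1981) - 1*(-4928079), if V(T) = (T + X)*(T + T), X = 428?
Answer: 11081065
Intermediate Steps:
V(T) = 2*T*(428 + T) (V(T) = (T + 428)*(T + T) = (428 + T)*(2*T) = 2*T*(428 + T))
V(-1981) - 1*(-4928079) = 2*(-1981)*(428 - 1981) - 1*(-4928079) = 2*(-1981)*(-1553) + 4928079 = 6152986 + 4928079 = 11081065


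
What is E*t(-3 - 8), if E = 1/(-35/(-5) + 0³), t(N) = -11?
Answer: -11/7 ≈ -1.5714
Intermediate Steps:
E = ⅐ (E = 1/(-35*(-⅕) + 0) = 1/(7 + 0) = 1/7 = ⅐ ≈ 0.14286)
E*t(-3 - 8) = (⅐)*(-11) = -11/7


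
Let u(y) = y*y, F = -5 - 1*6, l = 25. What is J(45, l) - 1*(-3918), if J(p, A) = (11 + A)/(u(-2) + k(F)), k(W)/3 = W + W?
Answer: 121440/31 ≈ 3917.4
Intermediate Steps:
F = -11 (F = -5 - 6 = -11)
k(W) = 6*W (k(W) = 3*(W + W) = 3*(2*W) = 6*W)
u(y) = y**2
J(p, A) = -11/62 - A/62 (J(p, A) = (11 + A)/((-2)**2 + 6*(-11)) = (11 + A)/(4 - 66) = (11 + A)/(-62) = (11 + A)*(-1/62) = -11/62 - A/62)
J(45, l) - 1*(-3918) = (-11/62 - 1/62*25) - 1*(-3918) = (-11/62 - 25/62) + 3918 = -18/31 + 3918 = 121440/31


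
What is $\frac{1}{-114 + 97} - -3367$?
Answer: $\frac{57238}{17} \approx 3366.9$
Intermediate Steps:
$\frac{1}{-114 + 97} - -3367 = \frac{1}{-17} + 3367 = - \frac{1}{17} + 3367 = \frac{57238}{17}$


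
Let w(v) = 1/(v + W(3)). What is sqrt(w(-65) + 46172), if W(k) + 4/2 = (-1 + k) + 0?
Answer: sqrt(195076635)/65 ≈ 214.88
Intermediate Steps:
W(k) = -3 + k (W(k) = -2 + ((-1 + k) + 0) = -2 + (-1 + k) = -3 + k)
w(v) = 1/v (w(v) = 1/(v + (-3 + 3)) = 1/(v + 0) = 1/v)
sqrt(w(-65) + 46172) = sqrt(1/(-65) + 46172) = sqrt(-1/65 + 46172) = sqrt(3001179/65) = sqrt(195076635)/65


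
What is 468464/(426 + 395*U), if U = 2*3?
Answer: 117116/699 ≈ 167.55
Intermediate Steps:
U = 6
468464/(426 + 395*U) = 468464/(426 + 395*6) = 468464/(426 + 2370) = 468464/2796 = 468464*(1/2796) = 117116/699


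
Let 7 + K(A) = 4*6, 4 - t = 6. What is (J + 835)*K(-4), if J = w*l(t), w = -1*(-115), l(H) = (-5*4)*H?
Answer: 92395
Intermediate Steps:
t = -2 (t = 4 - 1*6 = 4 - 6 = -2)
l(H) = -20*H
w = 115
J = 4600 (J = 115*(-20*(-2)) = 115*40 = 4600)
K(A) = 17 (K(A) = -7 + 4*6 = -7 + 24 = 17)
(J + 835)*K(-4) = (4600 + 835)*17 = 5435*17 = 92395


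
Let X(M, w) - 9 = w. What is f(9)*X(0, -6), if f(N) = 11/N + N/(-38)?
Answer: 337/114 ≈ 2.9561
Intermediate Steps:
f(N) = 11/N - N/38 (f(N) = 11/N + N*(-1/38) = 11/N - N/38)
X(M, w) = 9 + w
f(9)*X(0, -6) = (11/9 - 1/38*9)*(9 - 6) = (11*(⅑) - 9/38)*3 = (11/9 - 9/38)*3 = (337/342)*3 = 337/114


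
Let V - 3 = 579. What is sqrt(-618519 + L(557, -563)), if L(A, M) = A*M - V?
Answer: 2*I*sqrt(233173) ≈ 965.76*I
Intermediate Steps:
V = 582 (V = 3 + 579 = 582)
L(A, M) = -582 + A*M (L(A, M) = A*M - 1*582 = A*M - 582 = -582 + A*M)
sqrt(-618519 + L(557, -563)) = sqrt(-618519 + (-582 + 557*(-563))) = sqrt(-618519 + (-582 - 313591)) = sqrt(-618519 - 314173) = sqrt(-932692) = 2*I*sqrt(233173)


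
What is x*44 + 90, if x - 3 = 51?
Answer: 2466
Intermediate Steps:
x = 54 (x = 3 + 51 = 54)
x*44 + 90 = 54*44 + 90 = 2376 + 90 = 2466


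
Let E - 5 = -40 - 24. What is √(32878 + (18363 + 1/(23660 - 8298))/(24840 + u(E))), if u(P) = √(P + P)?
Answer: √261154*√((738015676391 + 29710108*I*√118)/(24840 + I*√118))/15362 ≈ 181.32 - 8.9144e-7*I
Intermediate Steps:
E = -59 (E = 5 + (-40 - 24) = 5 - 64 = -59)
u(P) = √2*√P (u(P) = √(2*P) = √2*√P)
√(32878 + (18363 + 1/(23660 - 8298))/(24840 + u(E))) = √(32878 + (18363 + 1/(23660 - 8298))/(24840 + √2*√(-59))) = √(32878 + (18363 + 1/15362)/(24840 + √2*(I*√59))) = √(32878 + (18363 + 1/15362)/(24840 + I*√118)) = √(32878 + 282092407/(15362*(24840 + I*√118)))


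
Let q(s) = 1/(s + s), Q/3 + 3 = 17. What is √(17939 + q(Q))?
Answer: √31644417/42 ≈ 133.94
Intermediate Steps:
Q = 42 (Q = -9 + 3*17 = -9 + 51 = 42)
q(s) = 1/(2*s)
√(17939 + q(Q)) = √(17939 + (½)/42) = √(17939 + (½)*(1/42)) = √(17939 + 1/84) = √(1506877/84) = √31644417/42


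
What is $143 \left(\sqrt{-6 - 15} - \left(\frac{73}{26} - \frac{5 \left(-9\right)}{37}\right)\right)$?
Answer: $- \frac{42581}{74} + 143 i \sqrt{21} \approx -575.42 + 655.31 i$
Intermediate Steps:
$143 \left(\sqrt{-6 - 15} - \left(\frac{73}{26} - \frac{5 \left(-9\right)}{37}\right)\right) = 143 \left(\sqrt{-21} - \frac{3871}{962}\right) = 143 \left(i \sqrt{21} - \frac{3871}{962}\right) = 143 \left(- \frac{3871}{962} + i \sqrt{21}\right) = - \frac{42581}{74} + 143 i \sqrt{21}$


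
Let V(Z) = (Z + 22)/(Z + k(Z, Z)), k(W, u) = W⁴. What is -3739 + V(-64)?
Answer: -1493565985/399456 ≈ -3739.0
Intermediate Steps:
V(Z) = (22 + Z)/(Z + Z⁴) (V(Z) = (Z + 22)/(Z + Z⁴) = (22 + Z)/(Z + Z⁴))
-3739 + V(-64) = -3739 + (22 - 64)/(-64 + (-64)⁴) = -3739 - 42/(-64 + 16777216) = -3739 - 42/16777152 = -3739 + (1/16777152)*(-42) = -3739 - 1/399456 = -1493565985/399456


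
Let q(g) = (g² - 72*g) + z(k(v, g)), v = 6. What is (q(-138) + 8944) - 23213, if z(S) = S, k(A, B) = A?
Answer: 14717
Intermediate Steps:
q(g) = 6 + g² - 72*g (q(g) = (g² - 72*g) + 6 = 6 + g² - 72*g)
(q(-138) + 8944) - 23213 = ((6 + (-138)² - 72*(-138)) + 8944) - 23213 = ((6 + 19044 + 9936) + 8944) - 23213 = (28986 + 8944) - 23213 = 37930 - 23213 = 14717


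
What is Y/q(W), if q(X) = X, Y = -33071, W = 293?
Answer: -33071/293 ≈ -112.87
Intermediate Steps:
Y/q(W) = -33071/293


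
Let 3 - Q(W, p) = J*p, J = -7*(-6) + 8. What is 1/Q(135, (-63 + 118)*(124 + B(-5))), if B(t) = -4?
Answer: -1/329997 ≈ -3.0303e-6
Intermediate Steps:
J = 50 (J = 42 + 8 = 50)
Q(W, p) = 3 - 50*p
1/Q(135, (-63 + 118)*(124 + B(-5))) = 1/(3 - 50*(-63 + 118)*(124 - 4)) = 1/(3 - 2750*120) = 1/(3 - 50*6600) = 1/(3 - 330000) = 1/(-329997) = -1/329997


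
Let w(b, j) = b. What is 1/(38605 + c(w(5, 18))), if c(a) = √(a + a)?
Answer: 7721/298069203 - √10/1490346015 ≈ 2.5901e-5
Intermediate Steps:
c(a) = √2*√a (c(a) = √(2*a) = √2*√a)
1/(38605 + c(w(5, 18))) = 1/(38605 + √2*√5) = 1/(38605 + √10)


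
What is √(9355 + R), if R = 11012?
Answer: 3*√2263 ≈ 142.71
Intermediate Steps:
√(9355 + R) = √(9355 + 11012) = √20367 = 3*√2263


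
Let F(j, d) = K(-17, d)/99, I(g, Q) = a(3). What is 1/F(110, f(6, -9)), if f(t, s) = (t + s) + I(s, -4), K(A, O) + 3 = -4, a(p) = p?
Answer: -99/7 ≈ -14.143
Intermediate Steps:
I(g, Q) = 3
K(A, O) = -7 (K(A, O) = -3 - 4 = -7)
f(t, s) = 3 + s + t (f(t, s) = (t + s) + 3 = (s + t) + 3 = 3 + s + t)
F(j, d) = -7/99
1/F(110, f(6, -9)) = 1/(-7/99) = -99/7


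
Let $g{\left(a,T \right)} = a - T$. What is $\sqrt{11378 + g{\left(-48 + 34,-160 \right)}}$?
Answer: $2 \sqrt{2881} \approx 107.35$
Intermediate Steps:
$\sqrt{11378 + g{\left(-48 + 34,-160 \right)}} = \sqrt{11378 + \left(\left(-48 + 34\right) - -160\right)} = \sqrt{11378 + \left(-14 + 160\right)} = \sqrt{11378 + 146} = \sqrt{11524} = 2 \sqrt{2881}$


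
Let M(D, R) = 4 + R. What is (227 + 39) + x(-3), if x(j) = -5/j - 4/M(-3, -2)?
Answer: 797/3 ≈ 265.67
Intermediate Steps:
x(j) = -2 - 5/j (x(j) = -5/j - 4/(4 - 2) = -5/j - 4/2 = -5/j - 4*½ = -5/j - 2 = -2 - 5/j)
(227 + 39) + x(-3) = (227 + 39) + (-2 - 5/(-3)) = 266 + (-2 - 5*(-⅓)) = 266 + (-2 + 5/3) = 266 - ⅓ = 797/3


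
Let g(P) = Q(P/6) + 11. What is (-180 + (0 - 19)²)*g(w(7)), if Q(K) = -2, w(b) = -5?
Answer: 1629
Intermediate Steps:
g(P) = 9 (g(P) = -2 + 11 = 9)
(-180 + (0 - 19)²)*g(w(7)) = (-180 + (0 - 19)²)*9 = (-180 + (-19)²)*9 = (-180 + 361)*9 = 181*9 = 1629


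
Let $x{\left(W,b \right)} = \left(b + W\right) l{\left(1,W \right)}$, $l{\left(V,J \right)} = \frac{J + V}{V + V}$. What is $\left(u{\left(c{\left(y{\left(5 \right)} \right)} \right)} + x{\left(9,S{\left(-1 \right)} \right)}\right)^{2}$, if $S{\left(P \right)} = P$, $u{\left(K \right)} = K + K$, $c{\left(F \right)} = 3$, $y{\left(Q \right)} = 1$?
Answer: $2116$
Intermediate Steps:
$l{\left(V,J \right)} = \frac{J + V}{2 V}$
$u{\left(K \right)} = 2 K$
$x{\left(W,b \right)} = \left(\frac{1}{2} + \frac{W}{2}\right) \left(W + b\right)$ ($x{\left(W,b \right)} = \left(b + W\right) \frac{W + 1}{2 \cdot 1} = \left(W + b\right) \frac{1}{2} \cdot 1 \left(1 + W\right) = \left(W + b\right) \left(\frac{1}{2} + \frac{W}{2}\right) = \left(\frac{1}{2} + \frac{W}{2}\right) \left(W + b\right)$)
$\left(u{\left(c{\left(y{\left(5 \right)} \right)} \right)} + x{\left(9,S{\left(-1 \right)} \right)}\right)^{2} = \left(2 \cdot 3 + \frac{\left(1 + 9\right) \left(9 - 1\right)}{2}\right)^{2} = \left(6 + \frac{1}{2} \cdot 10 \cdot 8\right)^{2} = \left(6 + 40\right)^{2} = 46^{2} = 2116$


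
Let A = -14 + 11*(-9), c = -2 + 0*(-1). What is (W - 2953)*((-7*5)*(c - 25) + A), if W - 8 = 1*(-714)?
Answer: -3044288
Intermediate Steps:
c = -2 (c = -2 + 0 = -2)
A = -113 (A = -14 - 99 = -113)
W = -706 (W = 8 + 1*(-714) = 8 - 714 = -706)
(W - 2953)*((-7*5)*(c - 25) + A) = (-706 - 2953)*((-7*5)*(-2 - 25) - 113) = -3659*(-35*(-27) - 113) = -3659*(945 - 113) = -3659*832 = -3044288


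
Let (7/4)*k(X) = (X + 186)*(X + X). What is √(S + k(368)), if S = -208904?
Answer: 2*√295134/7 ≈ 155.22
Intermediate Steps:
k(X) = 8*X*(186 + X)/7 (k(X) = 4*((X + 186)*(X + X))/7 = 4*((186 + X)*(2*X))/7 = 4*(2*X*(186 + X))/7 = 8*X*(186 + X)/7)
√(S + k(368)) = √(-208904 + (8/7)*368*(186 + 368)) = √(-208904 + (8/7)*368*554) = √(-208904 + 1630976/7) = √(168648/7) = 2*√295134/7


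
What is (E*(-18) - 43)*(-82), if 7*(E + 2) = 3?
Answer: 8446/7 ≈ 1206.6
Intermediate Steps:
E = -11/7 (E = -2 + (1/7)*3 = -2 + 3/7 = -11/7 ≈ -1.5714)
(E*(-18) - 43)*(-82) = (-11/7*(-18) - 43)*(-82) = (198/7 - 43)*(-82) = -103/7*(-82) = 8446/7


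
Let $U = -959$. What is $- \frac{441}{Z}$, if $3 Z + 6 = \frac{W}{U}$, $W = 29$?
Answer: $\frac{1268757}{5783} \approx 219.39$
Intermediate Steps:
$Z = - \frac{5783}{2877}$ ($Z = -2 + \frac{29 \frac{1}{-959}}{3} = -2 + \frac{29 \left(- \frac{1}{959}\right)}{3} = -2 + \frac{1}{3} \left(- \frac{29}{959}\right) = -2 - \frac{29}{2877} = - \frac{5783}{2877} \approx -2.0101$)
$- \frac{441}{Z} = - \frac{441}{- \frac{5783}{2877}} = \left(-441\right) \left(- \frac{2877}{5783}\right) = \frac{1268757}{5783}$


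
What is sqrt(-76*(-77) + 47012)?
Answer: 8*sqrt(826) ≈ 229.92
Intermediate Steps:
sqrt(-76*(-77) + 47012) = sqrt(5852 + 47012) = sqrt(52864) = 8*sqrt(826)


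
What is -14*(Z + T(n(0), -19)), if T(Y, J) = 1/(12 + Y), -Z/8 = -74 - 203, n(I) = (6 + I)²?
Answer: -744583/24 ≈ -31024.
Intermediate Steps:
Z = 2216 (Z = -8*(-74 - 203) = -8*(-277) = 2216)
-14*(Z + T(n(0), -19)) = -14*(2216 + 1/(12 + (6 + 0)²)) = -14*(2216 + 1/(12 + 6²)) = -14*(2216 + 1/(12 + 36)) = -14*(2216 + 1/48) = -14*106369/48 = -744583/24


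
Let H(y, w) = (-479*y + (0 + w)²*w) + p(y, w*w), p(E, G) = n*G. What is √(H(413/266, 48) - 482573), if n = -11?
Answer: I*√574811218/38 ≈ 630.93*I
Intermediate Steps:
p(E, G) = -11*G
H(y, w) = w³ - 479*y - 11*w² (H(y, w) = (-479*y + (0 + w)²*w) - 11*w*w = (-479*y + w²*w) - 11*w² = (-479*y + w³) - 11*w² = (w³ - 479*y) - 11*w² = w³ - 479*y - 11*w²)
√(H(413/266, 48) - 482573) = √((48³ - 197827/266 - 11*48²) - 482573) = √((110592 - 197827/266 - 11*2304) - 482573) = √((110592 - 479*59/38 - 25344) - 482573) = √((110592 - 28261/38 - 25344) - 482573) = √(3211163/38 - 482573) = √(-15126611/38) = I*√574811218/38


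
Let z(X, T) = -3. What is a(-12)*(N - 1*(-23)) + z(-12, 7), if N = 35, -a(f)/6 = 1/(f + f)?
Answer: 23/2 ≈ 11.500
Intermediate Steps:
a(f) = -3/f (a(f) = -6/(f + f) = -6*1/(2*f) = -3/f)
a(-12)*(N - 1*(-23)) + z(-12, 7) = (-3/(-12))*(35 - 1*(-23)) - 3 = (-3*(-1/12))*(35 + 23) - 3 = (1/4)*58 - 3 = 29/2 - 3 = 23/2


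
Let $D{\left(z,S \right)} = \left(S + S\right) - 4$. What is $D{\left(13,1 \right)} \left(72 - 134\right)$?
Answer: $124$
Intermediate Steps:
$D{\left(z,S \right)} = -4 + 2 S$ ($D{\left(z,S \right)} = 2 S - 4 = -4 + 2 S$)
$D{\left(13,1 \right)} \left(72 - 134\right) = \left(-4 + 2 \cdot 1\right) \left(72 - 134\right) = \left(-4 + 2\right) \left(-62\right) = \left(-2\right) \left(-62\right) = 124$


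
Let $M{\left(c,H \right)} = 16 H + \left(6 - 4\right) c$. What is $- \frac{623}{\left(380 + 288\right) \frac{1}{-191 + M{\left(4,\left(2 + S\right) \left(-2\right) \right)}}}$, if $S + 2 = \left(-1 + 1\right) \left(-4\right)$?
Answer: $\frac{114009}{668} \approx 170.67$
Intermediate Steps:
$S = -2$ ($S = -2 + \left(-1 + 1\right) \left(-4\right) = -2 + 0 \left(-4\right) = -2 + 0 = -2$)
$M{\left(c,H \right)} = 2 c + 16 H$ ($M{\left(c,H \right)} = 16 H + 2 c = 2 c + 16 H$)
$- \frac{623}{\left(380 + 288\right) \frac{1}{-191 + M{\left(4,\left(2 + S\right) \left(-2\right) \right)}}} = - \frac{623}{\left(380 + 288\right) \frac{1}{-191 + \left(2 \cdot 4 + 16 \left(2 - 2\right) \left(-2\right)\right)}} = - \frac{623}{668 \frac{1}{-191 + \left(8 + 16 \cdot 0 \left(-2\right)\right)}} = - \frac{623}{668 \frac{1}{-191 + \left(8 + 16 \cdot 0\right)}} = - \frac{623}{668 \frac{1}{-191 + \left(8 + 0\right)}} = - \frac{623}{668 \frac{1}{-191 + 8}} = - \frac{623}{668 \frac{1}{-183}} = - \frac{623}{668 \left(- \frac{1}{183}\right)} = - \frac{623}{- \frac{668}{183}} = \left(-623\right) \left(- \frac{183}{668}\right) = \frac{114009}{668}$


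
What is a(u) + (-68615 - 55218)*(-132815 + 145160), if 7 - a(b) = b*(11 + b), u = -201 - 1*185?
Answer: -1528863128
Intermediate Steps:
u = -386 (u = -201 - 185 = -386)
a(b) = 7 - b*(11 + b)
a(u) + (-68615 - 55218)*(-132815 + 145160) = (7 - 1*(-386)**2 - 11*(-386)) + (-68615 - 55218)*(-132815 + 145160) = (7 - 1*148996 + 4246) - 123833*12345 = (7 - 148996 + 4246) - 1528718385 = -144743 - 1528718385 = -1528863128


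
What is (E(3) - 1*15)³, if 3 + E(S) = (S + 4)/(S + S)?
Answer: -1030301/216 ≈ -4769.9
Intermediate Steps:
E(S) = -3 + (4 + S)/(2*S) (E(S) = -3 + (S + 4)/(S + S) = -3 + (4 + S)/((2*S)) = -3 + (4 + S)*(1/(2*S)) = -3 + (4 + S)/(2*S))
(E(3) - 1*15)³ = ((-5/2 + 2/3) - 1*15)³ = ((-5/2 + 2*(⅓)) - 15)³ = ((-5/2 + ⅔) - 15)³ = (-11/6 - 15)³ = (-101/6)³ = -1030301/216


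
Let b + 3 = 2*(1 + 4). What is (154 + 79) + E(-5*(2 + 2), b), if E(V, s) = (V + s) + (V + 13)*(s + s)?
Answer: 122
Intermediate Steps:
b = 7 (b = -3 + 2*(1 + 4) = -3 + 2*5 = -3 + 10 = 7)
E(V, s) = V + s + 2*s*(13 + V) (E(V, s) = (V + s) + (13 + V)*(2*s) = (V + s) + 2*s*(13 + V) = V + s + 2*s*(13 + V))
(154 + 79) + E(-5*(2 + 2), b) = (154 + 79) + (-5*(2 + 2) + 27*7 + 2*(-5*(2 + 2))*7) = 233 + (-5*4 + 189 + 2*(-5*4)*7) = 233 + (-20 + 189 + 2*(-20)*7) = 233 + (-20 + 189 - 280) = 233 - 111 = 122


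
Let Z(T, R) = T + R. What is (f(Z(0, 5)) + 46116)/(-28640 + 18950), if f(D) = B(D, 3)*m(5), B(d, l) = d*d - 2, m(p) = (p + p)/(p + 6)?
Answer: -253753/53295 ≈ -4.7613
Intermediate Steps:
Z(T, R) = R + T
m(p) = 2*p/(6 + p) (m(p) = (2*p)/(6 + p) = 2*p/(6 + p))
B(d, l) = -2 + d² (B(d, l) = d² - 2 = -2 + d²)
f(D) = -20/11 + 10*D²/11 (f(D) = (-2 + D²)*(2*5/(6 + 5)) = (-2 + D²)*(2*5/11) = (-2 + D²)*(2*5*(1/11)) = (-2 + D²)*(10/11) = -20/11 + 10*D²/11)
(f(Z(0, 5)) + 46116)/(-28640 + 18950) = ((-20/11 + 10*(5 + 0)²/11) + 46116)/(-28640 + 18950) = ((-20/11 + (10/11)*5²) + 46116)/(-9690) = ((-20/11 + (10/11)*25) + 46116)*(-1/9690) = ((-20/11 + 250/11) + 46116)*(-1/9690) = (230/11 + 46116)*(-1/9690) = (507506/11)*(-1/9690) = -253753/53295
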